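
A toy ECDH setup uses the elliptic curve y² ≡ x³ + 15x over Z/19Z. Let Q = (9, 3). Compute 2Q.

(7, 7)

tangent at (9, 3): λ = (3·9² + 15)/(2·3) ≡ 11/6. 6⁻¹ ≡ 16 (mod 19), so λ ≡ 11·16 ≡ 5.
  x = λ² - 9 - 9 = 25 - 18 ≡ 7; y = λ·(9 - 7) - 3 ≡ 7. → (7, 7)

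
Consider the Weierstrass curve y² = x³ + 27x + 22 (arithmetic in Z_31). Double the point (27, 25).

tangent at (27, 25): λ = (3·27² + 27)/(2·25) ≡ 13/19. 19⁻¹ ≡ 18 (mod 31) since 19·18 = 342 ≡ 1, so λ ≡ 13·18 ≡ 17.
  x = λ² - 27 - 27 = 289 - 54 ≡ 18; y = λ·(27 - 18) - 25 ≡ 4. → (18, 4)

(18, 4)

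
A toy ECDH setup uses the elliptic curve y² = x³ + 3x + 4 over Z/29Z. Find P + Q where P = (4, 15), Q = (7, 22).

(17, 3)

(4, 15) + (7, 22). λ = (22 - 15)/(7 - 4) ≡ 7/3 mod 29. 3⁻¹ ≡ 10 (mod 29) since 3·10 = 30 ≡ 1, so λ ≡ 12.
  x = λ² - 4 - 7 = 144 - 11 ≡ 17; y = λ·(4 - 17) - 15 ≡ 3. → (17, 3)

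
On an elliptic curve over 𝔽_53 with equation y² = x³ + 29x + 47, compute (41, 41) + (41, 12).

O

The two points share x = 41 and their y-coordinates satisfy 41 + 12 ≡ 0 (mod 53), so they are inverses. Their sum is 𝒪.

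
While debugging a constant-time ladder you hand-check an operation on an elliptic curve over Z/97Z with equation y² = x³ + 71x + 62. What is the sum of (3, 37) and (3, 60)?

O

The two points share x = 3 and their y-coordinates satisfy 37 + 60 ≡ 0 (mod 97), so they are inverses. Their sum is O.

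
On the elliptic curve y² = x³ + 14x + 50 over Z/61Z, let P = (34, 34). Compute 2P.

(57, 28)

tangent at (34, 34): λ = (3·34² + 14)/(2·34) ≡ 5/7. 7⁻¹ ≡ 35 (mod 61) since 7·35 = 245 ≡ 1, so λ ≡ 5·35 ≡ 53.
  x = λ² - 34 - 34 = 2809 - 68 ≡ 57; y = λ·(34 - 57) - 34 ≡ 28. → (57, 28)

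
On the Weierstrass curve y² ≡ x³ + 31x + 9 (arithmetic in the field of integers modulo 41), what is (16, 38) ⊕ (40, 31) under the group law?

(30, 31)

(16, 38) + (40, 31). λ = (31 - 38)/(40 - 16) ≡ 34/24 mod 41. 24⁻¹ ≡ 12 (mod 41) since 24·12 = 288 ≡ 1, so λ ≡ 39.
  x = λ² - 16 - 40 = 1521 - 56 ≡ 30; y = λ·(16 - 30) - 38 ≡ 31. → (30, 31)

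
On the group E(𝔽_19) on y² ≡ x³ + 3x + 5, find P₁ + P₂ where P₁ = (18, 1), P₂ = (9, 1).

(18, 1) + (9, 1). λ = (1 - 1)/(9 - 18) ≡ 0/10 mod 19. 10⁻¹ ≡ 2 (mod 19) since 10·2 = 20 ≡ 1, so λ ≡ 0.
  x = λ² - 18 - 9 = 0 - 27 ≡ 11; y = λ·(18 - 11) - 1 ≡ 18. → (11, 18)

(11, 18)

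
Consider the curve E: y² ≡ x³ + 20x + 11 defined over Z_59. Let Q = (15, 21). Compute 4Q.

Double-and-add on 4 = (100)₂. Start with Q = (15, 21) for the leading 1-bit.
double: tangent at (15, 21): λ = (3·15² + 20)/(2·21) ≡ 46/42. 42⁻¹ ≡ 52 (mod 59), so λ ≡ 46·52 ≡ 32.
  x = λ² - 15 - 15 = 1024 - 30 ≡ 50; y = λ·(15 - 50) - 21 ≡ 39. → (50, 39)
double: tangent at (50, 39): λ = (3·50² + 20)/(2·39) ≡ 27/19. 19⁻¹ ≡ 28 (mod 59), so λ ≡ 27·28 ≡ 48.
  x = λ² - 50 - 50 = 2304 - 100 ≡ 21; y = λ·(50 - 21) - 39 ≡ 55. → (21, 55)

(21, 55)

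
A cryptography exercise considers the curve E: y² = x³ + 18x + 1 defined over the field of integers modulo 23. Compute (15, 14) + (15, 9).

The two points share x = 15 and their y-coordinates satisfy 14 + 9 ≡ 0 (mod 23), so they are inverses. Their sum is the point at infinity.

O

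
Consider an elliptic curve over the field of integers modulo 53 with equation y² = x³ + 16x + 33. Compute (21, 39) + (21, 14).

The two points share x = 21 and their y-coordinates satisfy 39 + 14 ≡ 0 (mod 53), so they are inverses. Their sum is O.

O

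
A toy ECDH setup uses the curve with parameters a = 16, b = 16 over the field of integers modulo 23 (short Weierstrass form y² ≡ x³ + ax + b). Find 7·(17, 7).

(18, 15)

Write G = (17, 7).
Double-and-add on 7 = (111)₂. Start with G = (17, 7) for the leading 1-bit.
double: tangent at (17, 7): λ = (3·17² + 16)/(2·7) ≡ 9/14. 14⁻¹ ≡ 5 (mod 23) since 14·5 = 70 ≡ 1, so λ ≡ 9·5 ≡ 22.
  x = λ² - 17 - 17 = 484 - 34 ≡ 13; y = λ·(17 - 13) - 7 ≡ 12. → (13, 12)
add G: (13, 12) + (17, 7). λ = (7 - 12)/(17 - 13) ≡ 18/4 mod 23. 4⁻¹ ≡ 6 (mod 23), so λ ≡ 16.
  x = λ² - 13 - 17 = 256 - 30 ≡ 19; y = λ·(13 - 19) - 12 ≡ 7. → (19, 7)
double: tangent at (19, 7): λ = (3·19² + 16)/(2·7) ≡ 18/14. 14⁻¹ ≡ 5 (mod 23), so λ ≡ 18·5 ≡ 21.
  x = λ² - 19 - 19 = 441 - 38 ≡ 12; y = λ·(19 - 12) - 7 ≡ 2. → (12, 2)
add G: (12, 2) + (17, 7). λ = (7 - 2)/(17 - 12) ≡ 5/5 mod 23. 5⁻¹ ≡ 14 (mod 23), so λ ≡ 1.
  x = λ² - 12 - 17 = 1 - 29 ≡ 18; y = λ·(12 - 18) - 2 ≡ 15. → (18, 15)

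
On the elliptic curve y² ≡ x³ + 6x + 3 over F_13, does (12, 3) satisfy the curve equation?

y² = 3² ≡ 9; x³ + 6x + 3 = 1803 ≡ 9 (mod 13). 9 = 9.

yes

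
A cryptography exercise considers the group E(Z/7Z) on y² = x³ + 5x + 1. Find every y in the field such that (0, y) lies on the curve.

x³ + 5x + 1 = 1 ≡ 1 (mod 7).
Square roots of 1 mod 7: 1 and 6 (since 1² = 1 ≡ 1).

1, 6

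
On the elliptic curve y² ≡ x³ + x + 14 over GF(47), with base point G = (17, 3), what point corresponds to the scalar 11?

Repeated addition: build up to 11G.
2G: tangent at (17, 3): λ = (3·17² + 1)/(2·3) ≡ 22/6. 6⁻¹ ≡ 8 (mod 47) since 6·8 = 48 ≡ 1, so λ ≡ 22·8 ≡ 35.
  x = λ² - 17 - 17 = 1225 - 34 ≡ 16; y = λ·(17 - 16) - 3 ≡ 32. → (16, 32)
3G: (16, 32) + (17, 3). λ = (3 - 32)/(17 - 16) ≡ 18/1 mod 47. 1⁻¹ ≡ 1 (mod 47), so λ ≡ 18.
  x = λ² - 16 - 17 = 324 - 33 ≡ 9; y = λ·(16 - 9) - 32 ≡ 0. → (9, 0)
4G: (9, 0) + (17, 3). λ = (3 - 0)/(17 - 9) ≡ 3/8 mod 47. 8⁻¹ ≡ 6 (mod 47), so λ ≡ 18.
  x = λ² - 9 - 17 = 324 - 26 ≡ 16; y = λ·(9 - 16) - 0 ≡ 15. → (16, 15)
5G: (16, 15) + (17, 3). λ = (3 - 15)/(17 - 16) ≡ 35/1 mod 47. 1⁻¹ ≡ 1 (mod 47), so λ ≡ 35.
  x = λ² - 16 - 17 = 1225 - 33 ≡ 17; y = λ·(16 - 17) - 15 ≡ 44. → (17, 44)
6G: (17, 44) + (17, 3): same x and y₁ ≡ -y₂, so the sum is 𝒪.
7G: 𝒪 + (17, 3) = (17, 3) (identity).
8G: tangent at (17, 3): λ = (3·17² + 1)/(2·3) ≡ 22/6. 6⁻¹ ≡ 8 (mod 47), so λ ≡ 22·8 ≡ 35.
  x = λ² - 17 - 17 = 1225 - 34 ≡ 16; y = λ·(17 - 16) - 3 ≡ 32. → (16, 32)
9G: (16, 32) + (17, 3). λ = (3 - 32)/(17 - 16) ≡ 18/1 mod 47. 1⁻¹ ≡ 1 (mod 47), so λ ≡ 18.
  x = λ² - 16 - 17 = 324 - 33 ≡ 9; y = λ·(16 - 9) - 32 ≡ 0. → (9, 0)
10G: (9, 0) + (17, 3). λ = (3 - 0)/(17 - 9) ≡ 3/8 mod 47. 8⁻¹ ≡ 6 (mod 47), so λ ≡ 18.
  x = λ² - 9 - 17 = 324 - 26 ≡ 16; y = λ·(9 - 16) - 0 ≡ 15. → (16, 15)
11G: (16, 15) + (17, 3). λ = (3 - 15)/(17 - 16) ≡ 35/1 mod 47. 1⁻¹ ≡ 1 (mod 47), so λ ≡ 35.
  x = λ² - 16 - 17 = 1225 - 33 ≡ 17; y = λ·(16 - 17) - 15 ≡ 44. → (17, 44)

(17, 44)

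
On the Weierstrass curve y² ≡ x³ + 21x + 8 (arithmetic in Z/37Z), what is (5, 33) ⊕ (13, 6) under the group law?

(9, 36)

(5, 33) + (13, 6). λ = (6 - 33)/(13 - 5) ≡ 10/8 mod 37. 8⁻¹ ≡ 14 (mod 37), so λ ≡ 29.
  x = λ² - 5 - 13 = 841 - 18 ≡ 9; y = λ·(5 - 9) - 33 ≡ 36. → (9, 36)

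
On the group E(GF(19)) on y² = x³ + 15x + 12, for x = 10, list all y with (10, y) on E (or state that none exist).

none

x³ + 15x + 12 = 1162 ≡ 3 (mod 19).
3 is a non-residue mod 19; no y exists.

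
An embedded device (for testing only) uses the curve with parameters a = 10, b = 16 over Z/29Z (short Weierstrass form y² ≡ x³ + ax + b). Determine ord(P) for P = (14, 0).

2P: (14, 0) + (14, 0): same x and y₁ ≡ -y₂, so the sum is ∞.
2P = ∞, so the order is 2.

2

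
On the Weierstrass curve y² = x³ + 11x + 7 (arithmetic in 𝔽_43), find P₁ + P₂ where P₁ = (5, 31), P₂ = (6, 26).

(5, 31) + (6, 26). λ = (26 - 31)/(6 - 5) ≡ 38/1 mod 43. 1⁻¹ ≡ 1 (mod 43), so λ ≡ 38.
  x = λ² - 5 - 6 = 1444 - 11 ≡ 14; y = λ·(5 - 14) - 31 ≡ 14. → (14, 14)

(14, 14)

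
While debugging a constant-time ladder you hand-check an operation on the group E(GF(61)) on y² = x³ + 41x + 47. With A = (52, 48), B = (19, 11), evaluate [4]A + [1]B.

(38, 28)

First 4A:
Repeated addition: build up to 4A.
2A: tangent at (52, 48): λ = (3·52² + 41)/(2·48) ≡ 40/35. 35⁻¹ ≡ 7 (mod 61) since 35·7 = 245 ≡ 1, so λ ≡ 40·7 ≡ 36.
  x = λ² - 52 - 52 = 1296 - 104 ≡ 33; y = λ·(52 - 33) - 48 ≡ 26. → (33, 26)
3A: (33, 26) + (52, 48). λ = (48 - 26)/(52 - 33) ≡ 22/19 mod 61. 19⁻¹ ≡ 45 (mod 61), so λ ≡ 14.
  x = λ² - 33 - 52 = 196 - 85 ≡ 50; y = λ·(33 - 50) - 26 ≡ 41. → (50, 41)
4A: (50, 41) + (52, 48). λ = (48 - 41)/(52 - 50) ≡ 7/2 mod 61. 2⁻¹ ≡ 31 (mod 61), so λ ≡ 34.
  x = λ² - 50 - 52 = 1156 - 102 ≡ 17; y = λ·(50 - 17) - 41 ≡ 44. → (17, 44)
4A = (17, 44).
Finally 4A + B:
(17, 44) + (19, 11). λ = (11 - 44)/(19 - 17) ≡ 28/2 mod 61. 2⁻¹ ≡ 31 (mod 61) since 2·31 = 62 ≡ 1, so λ ≡ 14.
  x = λ² - 17 - 19 = 196 - 36 ≡ 38; y = λ·(17 - 38) - 44 ≡ 28. → (38, 28)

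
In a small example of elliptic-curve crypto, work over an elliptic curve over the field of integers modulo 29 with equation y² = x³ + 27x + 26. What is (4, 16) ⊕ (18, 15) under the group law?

(11, 28)

(4, 16) + (18, 15). λ = (15 - 16)/(18 - 4) ≡ 28/14 mod 29. 14⁻¹ ≡ 27 (mod 29), so λ ≡ 2.
  x = λ² - 4 - 18 = 4 - 22 ≡ 11; y = λ·(4 - 11) - 16 ≡ 28. → (11, 28)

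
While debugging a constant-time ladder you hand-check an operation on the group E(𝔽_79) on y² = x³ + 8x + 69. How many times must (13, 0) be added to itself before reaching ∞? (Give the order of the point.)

2P: (13, 0) + (13, 0): same x and y₁ ≡ -y₂, so the sum is ∞.
2P = ∞, so the order is 2.

2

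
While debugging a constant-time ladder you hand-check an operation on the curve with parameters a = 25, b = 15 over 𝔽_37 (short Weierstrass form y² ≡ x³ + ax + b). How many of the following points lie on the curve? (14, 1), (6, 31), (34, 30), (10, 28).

2

(14, 1): 1² ≡ 1, rhs ≡ 1 → on.
(6, 31): 31² ≡ 36, rhs ≡ 11 → off.
(34, 30): 30² ≡ 12, rhs ≡ 24 → off.
(10, 28): 28² ≡ 7, rhs ≡ 7 → on.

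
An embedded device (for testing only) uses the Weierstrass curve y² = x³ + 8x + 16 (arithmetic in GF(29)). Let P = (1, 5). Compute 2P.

tangent at (1, 5): λ = (3·1² + 8)/(2·5) ≡ 11/10. 10⁻¹ ≡ 3 (mod 29) since 10·3 = 30 ≡ 1, so λ ≡ 11·3 ≡ 4.
  x = λ² - 1 - 1 = 16 - 2 ≡ 14; y = λ·(1 - 14) - 5 ≡ 1. → (14, 1)

(14, 1)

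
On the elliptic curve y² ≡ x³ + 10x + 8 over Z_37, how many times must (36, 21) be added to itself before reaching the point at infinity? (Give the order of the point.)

2P: tangent at (36, 21): λ = (3·36² + 10)/(2·21) ≡ 13/5. 5⁻¹ ≡ 15 (mod 37) since 5·15 = 75 ≡ 1, so λ ≡ 13·15 ≡ 10.
  x = λ² - 36 - 36 = 100 - 72 ≡ 28; y = λ·(36 - 28) - 21 ≡ 22. → (28, 22)
3P: (28, 22) + (36, 21). λ = (21 - 22)/(36 - 28) ≡ 36/8 mod 37. 8⁻¹ ≡ 14 (mod 37), so λ ≡ 23.
  x = λ² - 28 - 36 = 529 - 64 ≡ 21; y = λ·(28 - 21) - 22 ≡ 28. → (21, 28)
4P: (21, 28) + (36, 21). λ = (21 - 28)/(36 - 21) ≡ 30/15 mod 37. 15⁻¹ ≡ 5 (mod 37), so λ ≡ 2.
  x = λ² - 21 - 36 = 4 - 57 ≡ 21; y = λ·(21 - 21) - 28 ≡ 9. → (21, 9)
5P: (21, 9) + (36, 21). λ = (21 - 9)/(36 - 21) ≡ 12/15 mod 37. 15⁻¹ ≡ 5 (mod 37) since 15·5 = 75 ≡ 1, so λ ≡ 23.
  x = λ² - 21 - 36 = 529 - 57 ≡ 28; y = λ·(21 - 28) - 9 ≡ 15. → (28, 15)
6P: (28, 15) + (36, 21). λ = (21 - 15)/(36 - 28) ≡ 6/8 mod 37. 8⁻¹ ≡ 14 (mod 37), so λ ≡ 10.
  x = λ² - 28 - 36 = 100 - 64 ≡ 36; y = λ·(28 - 36) - 15 ≡ 16. → (36, 16)
7P: (36, 16) + (36, 21): same x and y₁ ≡ -y₂, so the sum is the point at infinity.
7P = the point at infinity, so the order is 7.

7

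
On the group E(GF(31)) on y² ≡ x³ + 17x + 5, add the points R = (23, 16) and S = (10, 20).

(8, 8)

(23, 16) + (10, 20). λ = (20 - 16)/(10 - 23) ≡ 4/18 mod 31. 18⁻¹ ≡ 19 (mod 31) since 18·19 = 342 ≡ 1, so λ ≡ 14.
  x = λ² - 23 - 10 = 196 - 33 ≡ 8; y = λ·(23 - 8) - 16 ≡ 8. → (8, 8)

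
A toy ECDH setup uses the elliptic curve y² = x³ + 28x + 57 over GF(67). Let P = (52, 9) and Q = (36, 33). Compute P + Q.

(52, 9) + (36, 33). λ = (33 - 9)/(36 - 52) ≡ 24/51 mod 67. 51⁻¹ ≡ 46 (mod 67), so λ ≡ 32.
  x = λ² - 52 - 36 = 1024 - 88 ≡ 65; y = λ·(52 - 65) - 9 ≡ 44. → (65, 44)

(65, 44)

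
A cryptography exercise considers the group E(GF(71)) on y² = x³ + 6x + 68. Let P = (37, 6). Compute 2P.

tangent at (37, 6): λ = (3·37² + 6)/(2·6) ≡ 66/12. 12⁻¹ ≡ 6 (mod 71) since 12·6 = 72 ≡ 1, so λ ≡ 66·6 ≡ 41.
  x = λ² - 37 - 37 = 1681 - 74 ≡ 45; y = λ·(37 - 45) - 6 ≡ 21. → (45, 21)

(45, 21)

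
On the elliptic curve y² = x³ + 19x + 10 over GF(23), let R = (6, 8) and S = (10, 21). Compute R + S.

(19, 13)

(6, 8) + (10, 21). λ = (21 - 8)/(10 - 6) ≡ 13/4 mod 23. 4⁻¹ ≡ 6 (mod 23), so λ ≡ 9.
  x = λ² - 6 - 10 = 81 - 16 ≡ 19; y = λ·(6 - 19) - 8 ≡ 13. → (19, 13)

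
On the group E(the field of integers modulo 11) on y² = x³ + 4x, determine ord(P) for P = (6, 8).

12

2P: tangent at (6, 8): λ = (3·6² + 4)/(2·8) ≡ 2/5. 5⁻¹ ≡ 9 (mod 11) since 5·9 = 45 ≡ 1, so λ ≡ 2·9 ≡ 7.
  x = λ² - 6 - 6 = 49 - 12 ≡ 4; y = λ·(6 - 4) - 8 ≡ 6. → (4, 6)
3P: (4, 6) + (6, 8). λ = (8 - 6)/(6 - 4) ≡ 2/2 mod 11. 2⁻¹ ≡ 6 (mod 11) since 2·6 = 12 ≡ 1, so λ ≡ 1.
  x = λ² - 4 - 6 = 1 - 10 ≡ 2; y = λ·(4 - 2) - 6 ≡ 7. → (2, 7)
4P: (2, 7) + (6, 8). λ = (8 - 7)/(6 - 2) ≡ 1/4 mod 11. 4⁻¹ ≡ 3 (mod 11), so λ ≡ 3.
  x = λ² - 2 - 6 = 9 - 8 ≡ 1; y = λ·(2 - 1) - 7 ≡ 7. → (1, 7)
5P: (1, 7) + (6, 8). λ = (8 - 7)/(6 - 1) ≡ 1/5 mod 11. 5⁻¹ ≡ 9 (mod 11), so λ ≡ 9.
  x = λ² - 1 - 6 = 81 - 7 ≡ 8; y = λ·(1 - 8) - 7 ≡ 7. → (8, 7)
6P: (8, 7) + (6, 8). λ = (8 - 7)/(6 - 8) ≡ 1/9 mod 11. 9⁻¹ ≡ 5 (mod 11) since 9·5 = 45 ≡ 1, so λ ≡ 5.
  x = λ² - 8 - 6 = 25 - 14 ≡ 0; y = λ·(8 - 0) - 7 ≡ 0. → (0, 0)
7P: (0, 0) + (6, 8). λ = (8 - 0)/(6 - 0) ≡ 8/6 mod 11. 6⁻¹ ≡ 2 (mod 11), so λ ≡ 5.
  x = λ² - 0 - 6 = 25 - 6 ≡ 8; y = λ·(0 - 8) - 0 ≡ 4. → (8, 4)
8P: (8, 4) + (6, 8). λ = (8 - 4)/(6 - 8) ≡ 4/9 mod 11. 9⁻¹ ≡ 5 (mod 11) since 9·5 = 45 ≡ 1, so λ ≡ 9.
  x = λ² - 8 - 6 = 81 - 14 ≡ 1; y = λ·(8 - 1) - 4 ≡ 4. → (1, 4)
9P: (1, 4) + (6, 8). λ = (8 - 4)/(6 - 1) ≡ 4/5 mod 11. 5⁻¹ ≡ 9 (mod 11), so λ ≡ 3.
  x = λ² - 1 - 6 = 9 - 7 ≡ 2; y = λ·(1 - 2) - 4 ≡ 4. → (2, 4)
10P: (2, 4) + (6, 8). λ = (8 - 4)/(6 - 2) ≡ 4/4 mod 11. 4⁻¹ ≡ 3 (mod 11) since 4·3 = 12 ≡ 1, so λ ≡ 1.
  x = λ² - 2 - 6 = 1 - 8 ≡ 4; y = λ·(2 - 4) - 4 ≡ 5. → (4, 5)
11P: (4, 5) + (6, 8). λ = (8 - 5)/(6 - 4) ≡ 3/2 mod 11. 2⁻¹ ≡ 6 (mod 11), so λ ≡ 7.
  x = λ² - 4 - 6 = 49 - 10 ≡ 6; y = λ·(4 - 6) - 5 ≡ 3. → (6, 3)
12P: (6, 3) + (6, 8): same x and y₁ ≡ -y₂, so the sum is ∞.
12P = ∞, so the order is 12.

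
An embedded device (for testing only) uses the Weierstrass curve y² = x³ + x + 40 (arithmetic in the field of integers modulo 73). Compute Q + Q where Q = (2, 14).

tangent at (2, 14): λ = (3·2² + 1)/(2·14) ≡ 13/28. 28⁻¹ ≡ 60 (mod 73) since 28·60 = 1680 ≡ 1, so λ ≡ 13·60 ≡ 50.
  x = λ² - 2 - 2 = 2500 - 4 ≡ 14; y = λ·(2 - 14) - 14 ≡ 43. → (14, 43)

(14, 43)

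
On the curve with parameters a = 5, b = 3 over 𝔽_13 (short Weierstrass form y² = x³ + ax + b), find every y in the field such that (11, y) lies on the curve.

none

x³ + 5x + 3 = 1389 ≡ 11 (mod 13).
11 is a non-residue mod 13; no y exists.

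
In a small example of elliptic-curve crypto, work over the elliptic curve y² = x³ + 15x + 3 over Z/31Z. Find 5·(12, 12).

(13, 15)

Write Q = (12, 12).
Repeated addition: build up to 5Q.
2Q: tangent at (12, 12): λ = (3·12² + 15)/(2·12) ≡ 13/24. 24⁻¹ ≡ 22 (mod 31) since 24·22 = 528 ≡ 1, so λ ≡ 13·22 ≡ 7.
  x = λ² - 12 - 12 = 49 - 24 ≡ 25; y = λ·(12 - 25) - 12 ≡ 21. → (25, 21)
3Q: (25, 21) + (12, 12). λ = (12 - 21)/(12 - 25) ≡ 22/18 mod 31. 18⁻¹ ≡ 19 (mod 31), so λ ≡ 15.
  x = λ² - 25 - 12 = 225 - 37 ≡ 2; y = λ·(25 - 2) - 21 ≡ 14. → (2, 14)
4Q: (2, 14) + (12, 12). λ = (12 - 14)/(12 - 2) ≡ 29/10 mod 31. 10⁻¹ ≡ 28 (mod 31) since 10·28 = 280 ≡ 1, so λ ≡ 6.
  x = λ² - 2 - 12 = 36 - 14 ≡ 22; y = λ·(2 - 22) - 14 ≡ 21. → (22, 21)
5Q: (22, 21) + (12, 12). λ = (12 - 21)/(12 - 22) ≡ 22/21 mod 31. 21⁻¹ ≡ 3 (mod 31), so λ ≡ 4.
  x = λ² - 22 - 12 = 16 - 34 ≡ 13; y = λ·(22 - 13) - 21 ≡ 15. → (13, 15)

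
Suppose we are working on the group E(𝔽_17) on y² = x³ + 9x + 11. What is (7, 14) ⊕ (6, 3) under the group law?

(7, 14) + (6, 3). λ = (3 - 14)/(6 - 7) ≡ 6/16 mod 17. 16⁻¹ ≡ 16 (mod 17), so λ ≡ 11.
  x = λ² - 7 - 6 = 121 - 13 ≡ 6; y = λ·(7 - 6) - 14 ≡ 14. → (6, 14)

(6, 14)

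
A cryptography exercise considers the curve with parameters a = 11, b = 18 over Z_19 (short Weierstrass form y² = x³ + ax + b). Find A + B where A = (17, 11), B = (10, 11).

(11, 8)

(17, 11) + (10, 11). λ = (11 - 11)/(10 - 17) ≡ 0/12 mod 19. 12⁻¹ ≡ 8 (mod 19), so λ ≡ 0.
  x = λ² - 17 - 10 = 0 - 27 ≡ 11; y = λ·(17 - 11) - 11 ≡ 8. → (11, 8)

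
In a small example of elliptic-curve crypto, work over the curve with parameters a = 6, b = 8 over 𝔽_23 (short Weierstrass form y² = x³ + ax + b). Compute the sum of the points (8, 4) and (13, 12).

(8, 4) + (13, 12). λ = (12 - 4)/(13 - 8) ≡ 8/5 mod 23. 5⁻¹ ≡ 14 (mod 23), so λ ≡ 20.
  x = λ² - 8 - 13 = 400 - 21 ≡ 11; y = λ·(8 - 11) - 4 ≡ 5. → (11, 5)

(11, 5)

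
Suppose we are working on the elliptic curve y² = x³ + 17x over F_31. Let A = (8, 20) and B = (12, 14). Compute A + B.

(21, 15)

(8, 20) + (12, 14). λ = (14 - 20)/(12 - 8) ≡ 25/4 mod 31. 4⁻¹ ≡ 8 (mod 31), so λ ≡ 14.
  x = λ² - 8 - 12 = 196 - 20 ≡ 21; y = λ·(8 - 21) - 20 ≡ 15. → (21, 15)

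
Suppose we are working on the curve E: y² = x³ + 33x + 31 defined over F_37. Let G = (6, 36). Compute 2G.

tangent at (6, 36): λ = (3·6² + 33)/(2·36) ≡ 30/35. 35⁻¹ ≡ 18 (mod 37), so λ ≡ 30·18 ≡ 22.
  x = λ² - 6 - 6 = 484 - 12 ≡ 28; y = λ·(6 - 28) - 36 ≡ 35. → (28, 35)

(28, 35)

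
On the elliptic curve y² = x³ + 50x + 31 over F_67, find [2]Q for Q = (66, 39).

tangent at (66, 39): λ = (3·66² + 50)/(2·39) ≡ 53/11. 11⁻¹ ≡ 61 (mod 67), so λ ≡ 53·61 ≡ 17.
  x = λ² - 66 - 66 = 289 - 132 ≡ 23; y = λ·(66 - 23) - 39 ≡ 22. → (23, 22)

(23, 22)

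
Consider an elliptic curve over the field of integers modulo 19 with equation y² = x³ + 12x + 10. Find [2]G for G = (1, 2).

(18, 15)

tangent at (1, 2): λ = (3·1² + 12)/(2·2) ≡ 15/4. 4⁻¹ ≡ 5 (mod 19), so λ ≡ 15·5 ≡ 18.
  x = λ² - 1 - 1 = 324 - 2 ≡ 18; y = λ·(1 - 18) - 2 ≡ 15. → (18, 15)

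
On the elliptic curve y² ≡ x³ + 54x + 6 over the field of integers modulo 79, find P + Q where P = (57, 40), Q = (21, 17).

(20, 78)

(57, 40) + (21, 17). λ = (17 - 40)/(21 - 57) ≡ 56/43 mod 79. 43⁻¹ ≡ 68 (mod 79), so λ ≡ 16.
  x = λ² - 57 - 21 = 256 - 78 ≡ 20; y = λ·(57 - 20) - 40 ≡ 78. → (20, 78)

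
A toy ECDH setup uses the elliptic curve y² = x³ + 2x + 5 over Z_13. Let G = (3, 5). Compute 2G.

tangent at (3, 5): λ = (3·3² + 2)/(2·5) ≡ 3/10. 10⁻¹ ≡ 4 (mod 13) since 10·4 = 40 ≡ 1, so λ ≡ 3·4 ≡ 12.
  x = λ² - 3 - 3 = 144 - 6 ≡ 8; y = λ·(3 - 8) - 5 ≡ 0. → (8, 0)

(8, 0)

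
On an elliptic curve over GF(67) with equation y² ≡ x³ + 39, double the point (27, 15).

(19, 59)

tangent at (27, 15): λ = (3·27² + 0)/(2·15) ≡ 43/30. 30⁻¹ ≡ 38 (mod 67), so λ ≡ 43·38 ≡ 26.
  x = λ² - 27 - 27 = 676 - 54 ≡ 19; y = λ·(27 - 19) - 15 ≡ 59. → (19, 59)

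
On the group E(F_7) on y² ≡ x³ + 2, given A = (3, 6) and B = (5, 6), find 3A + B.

(5, 6)

First 3A:
Repeated addition: build up to 3A.
2A: tangent at (3, 6): λ = (3·3² + 0)/(2·6) ≡ 6/5. 5⁻¹ ≡ 3 (mod 7), so λ ≡ 6·3 ≡ 4.
  x = λ² - 3 - 3 = 16 - 6 ≡ 3; y = λ·(3 - 3) - 6 ≡ 1. → (3, 1)
3A: (3, 1) + (3, 6): same x and y₁ ≡ -y₂, so the sum is O.
3A = O.
Finally 3A + B:
O + (5, 6) = (5, 6) (identity).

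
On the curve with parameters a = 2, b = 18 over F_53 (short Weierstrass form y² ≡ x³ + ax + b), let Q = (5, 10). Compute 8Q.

(52, 11)

Double-and-add on 8 = (1000)₂. Start with Q = (5, 10) for the leading 1-bit.
double: tangent at (5, 10): λ = (3·5² + 2)/(2·10) ≡ 24/20. 20⁻¹ ≡ 8 (mod 53), so λ ≡ 24·8 ≡ 33.
  x = λ² - 5 - 5 = 1089 - 10 ≡ 19; y = λ·(5 - 19) - 10 ≡ 5. → (19, 5)
double: tangent at (19, 5): λ = (3·19² + 2)/(2·5) ≡ 25/10. 10⁻¹ ≡ 16 (mod 53), so λ ≡ 25·16 ≡ 29.
  x = λ² - 19 - 19 = 841 - 38 ≡ 8; y = λ·(19 - 8) - 5 ≡ 49. → (8, 49)
double: tangent at (8, 49): λ = (3·8² + 2)/(2·49) ≡ 35/45. 45⁻¹ ≡ 33 (mod 53), so λ ≡ 35·33 ≡ 42.
  x = λ² - 8 - 8 = 1764 - 16 ≡ 52; y = λ·(8 - 52) - 49 ≡ 11. → (52, 11)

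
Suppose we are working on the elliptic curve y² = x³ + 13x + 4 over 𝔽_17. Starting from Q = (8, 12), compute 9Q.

Repeated addition: build up to 9Q.
2Q: tangent at (8, 12): λ = (3·8² + 13)/(2·12) ≡ 1/7. 7⁻¹ ≡ 5 (mod 17), so λ ≡ 1·5 ≡ 5.
  x = λ² - 8 - 8 = 25 - 16 ≡ 9; y = λ·(8 - 9) - 12 ≡ 0. → (9, 0)
3Q: (9, 0) + (8, 12). λ = (12 - 0)/(8 - 9) ≡ 12/16 mod 17. 16⁻¹ ≡ 16 (mod 17) since 16·16 = 256 ≡ 1, so λ ≡ 5.
  x = λ² - 9 - 8 = 25 - 17 ≡ 8; y = λ·(9 - 8) - 0 ≡ 5. → (8, 5)
4Q: (8, 5) + (8, 12): same x and y₁ ≡ -y₂, so the sum is O.
5Q: O + (8, 12) = (8, 12) (identity).
6Q: tangent at (8, 12): λ = (3·8² + 13)/(2·12) ≡ 1/7. 7⁻¹ ≡ 5 (mod 17), so λ ≡ 1·5 ≡ 5.
  x = λ² - 8 - 8 = 25 - 16 ≡ 9; y = λ·(8 - 9) - 12 ≡ 0. → (9, 0)
7Q: (9, 0) + (8, 12). λ = (12 - 0)/(8 - 9) ≡ 12/16 mod 17. 16⁻¹ ≡ 16 (mod 17) since 16·16 = 256 ≡ 1, so λ ≡ 5.
  x = λ² - 9 - 8 = 25 - 17 ≡ 8; y = λ·(9 - 8) - 0 ≡ 5. → (8, 5)
8Q: (8, 5) + (8, 12): same x and y₁ ≡ -y₂, so the sum is O.
9Q: O + (8, 12) = (8, 12) (identity).

(8, 12)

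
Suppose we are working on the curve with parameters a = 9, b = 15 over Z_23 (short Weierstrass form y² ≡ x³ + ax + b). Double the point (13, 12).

tangent at (13, 12): λ = (3·13² + 9)/(2·12) ≡ 10/1. 1⁻¹ ≡ 1 (mod 23), so λ ≡ 10·1 ≡ 10.
  x = λ² - 13 - 13 = 100 - 26 ≡ 5; y = λ·(13 - 5) - 12 ≡ 22. → (5, 22)

(5, 22)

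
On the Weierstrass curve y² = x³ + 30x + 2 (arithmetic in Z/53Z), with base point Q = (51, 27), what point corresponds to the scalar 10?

(9, 43)

Repeated addition: build up to 10Q.
2Q: tangent at (51, 27): λ = (3·51² + 30)/(2·27) ≡ 42/1. 1⁻¹ ≡ 1 (mod 53), so λ ≡ 42·1 ≡ 42.
  x = λ² - 51 - 51 = 1764 - 102 ≡ 19; y = λ·(51 - 19) - 27 ≡ 45. → (19, 45)
3Q: (19, 45) + (51, 27). λ = (27 - 45)/(51 - 19) ≡ 35/32 mod 53. 32⁻¹ ≡ 5 (mod 53), so λ ≡ 16.
  x = λ² - 19 - 51 = 256 - 70 ≡ 27; y = λ·(19 - 27) - 45 ≡ 39. → (27, 39)
4Q: (27, 39) + (51, 27). λ = (27 - 39)/(51 - 27) ≡ 41/24 mod 53. 24⁻¹ ≡ 42 (mod 53), so λ ≡ 26.
  x = λ² - 27 - 51 = 676 - 78 ≡ 15; y = λ·(27 - 15) - 39 ≡ 8. → (15, 8)
5Q: (15, 8) + (51, 27). λ = (27 - 8)/(51 - 15) ≡ 19/36 mod 53. 36⁻¹ ≡ 28 (mod 53), so λ ≡ 2.
  x = λ² - 15 - 51 = 4 - 66 ≡ 44; y = λ·(15 - 44) - 8 ≡ 40. → (44, 40)
6Q: (44, 40) + (51, 27). λ = (27 - 40)/(51 - 44) ≡ 40/7 mod 53. 7⁻¹ ≡ 38 (mod 53), so λ ≡ 36.
  x = λ² - 44 - 51 = 1296 - 95 ≡ 35; y = λ·(44 - 35) - 40 ≡ 19. → (35, 19)
7Q: (35, 19) + (51, 27). λ = (27 - 19)/(51 - 35) ≡ 8/16 mod 53. 16⁻¹ ≡ 10 (mod 53), so λ ≡ 27.
  x = λ² - 35 - 51 = 729 - 86 ≡ 7; y = λ·(35 - 7) - 19 ≡ 48. → (7, 48)
8Q: (7, 48) + (51, 27). λ = (27 - 48)/(51 - 7) ≡ 32/44 mod 53. 44⁻¹ ≡ 47 (mod 53) since 44·47 = 2068 ≡ 1, so λ ≡ 20.
  x = λ² - 7 - 51 = 400 - 58 ≡ 24; y = λ·(7 - 24) - 48 ≡ 36. → (24, 36)
9Q: (24, 36) + (51, 27). λ = (27 - 36)/(51 - 24) ≡ 44/27 mod 53. 27⁻¹ ≡ 2 (mod 53) since 27·2 = 54 ≡ 1, so λ ≡ 35.
  x = λ² - 24 - 51 = 1225 - 75 ≡ 37; y = λ·(24 - 37) - 36 ≡ 39. → (37, 39)
10Q: (37, 39) + (51, 27). λ = (27 - 39)/(51 - 37) ≡ 41/14 mod 53. 14⁻¹ ≡ 19 (mod 53) since 14·19 = 266 ≡ 1, so λ ≡ 37.
  x = λ² - 37 - 51 = 1369 - 88 ≡ 9; y = λ·(37 - 9) - 39 ≡ 43. → (9, 43)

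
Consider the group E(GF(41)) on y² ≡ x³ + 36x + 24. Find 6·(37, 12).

Write G = (37, 12).
Repeated addition: build up to 6G.
2G: tangent at (37, 12): λ = (3·37² + 36)/(2·12) ≡ 2/24. 24⁻¹ ≡ 12 (mod 41), so λ ≡ 2·12 ≡ 24.
  x = λ² - 37 - 37 = 576 - 74 ≡ 10; y = λ·(37 - 10) - 12 ≡ 21. → (10, 21)
3G: (10, 21) + (37, 12). λ = (12 - 21)/(37 - 10) ≡ 32/27 mod 41. 27⁻¹ ≡ 38 (mod 41), so λ ≡ 27.
  x = λ² - 10 - 37 = 729 - 47 ≡ 26; y = λ·(10 - 26) - 21 ≡ 39. → (26, 39)
4G: (26, 39) + (37, 12). λ = (12 - 39)/(37 - 26) ≡ 14/11 mod 41. 11⁻¹ ≡ 15 (mod 41), so λ ≡ 5.
  x = λ² - 26 - 37 = 25 - 63 ≡ 3; y = λ·(26 - 3) - 39 ≡ 35. → (3, 35)
5G: (3, 35) + (37, 12). λ = (12 - 35)/(37 - 3) ≡ 18/34 mod 41. 34⁻¹ ≡ 35 (mod 41), so λ ≡ 15.
  x = λ² - 3 - 37 = 225 - 40 ≡ 21; y = λ·(3 - 21) - 35 ≡ 23. → (21, 23)
6G: (21, 23) + (37, 12). λ = (12 - 23)/(37 - 21) ≡ 30/16 mod 41. 16⁻¹ ≡ 18 (mod 41), so λ ≡ 7.
  x = λ² - 21 - 37 = 49 - 58 ≡ 32; y = λ·(21 - 32) - 23 ≡ 23. → (32, 23)

(32, 23)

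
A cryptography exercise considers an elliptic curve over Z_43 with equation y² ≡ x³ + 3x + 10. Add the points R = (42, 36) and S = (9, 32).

(42, 36) + (9, 32). λ = (32 - 36)/(9 - 42) ≡ 39/10 mod 43. 10⁻¹ ≡ 13 (mod 43) since 10·13 = 130 ≡ 1, so λ ≡ 34.
  x = λ² - 42 - 9 = 1156 - 51 ≡ 30; y = λ·(42 - 30) - 36 ≡ 28. → (30, 28)

(30, 28)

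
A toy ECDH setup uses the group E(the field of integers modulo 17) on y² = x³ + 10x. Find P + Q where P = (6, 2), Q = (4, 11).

(6, 15)

(6, 2) + (4, 11). λ = (11 - 2)/(4 - 6) ≡ 9/15 mod 17. 15⁻¹ ≡ 8 (mod 17), so λ ≡ 4.
  x = λ² - 6 - 4 = 16 - 10 ≡ 6; y = λ·(6 - 6) - 2 ≡ 15. → (6, 15)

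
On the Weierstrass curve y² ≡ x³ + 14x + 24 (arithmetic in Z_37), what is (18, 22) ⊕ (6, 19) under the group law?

(20, 33)

(18, 22) + (6, 19). λ = (19 - 22)/(6 - 18) ≡ 34/25 mod 37. 25⁻¹ ≡ 3 (mod 37) since 25·3 = 75 ≡ 1, so λ ≡ 28.
  x = λ² - 18 - 6 = 784 - 24 ≡ 20; y = λ·(18 - 20) - 22 ≡ 33. → (20, 33)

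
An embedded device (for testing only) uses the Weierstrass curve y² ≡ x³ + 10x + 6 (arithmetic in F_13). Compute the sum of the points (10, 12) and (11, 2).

(1, 2)

(10, 12) + (11, 2). λ = (2 - 12)/(11 - 10) ≡ 3/1 mod 13. 1⁻¹ ≡ 1 (mod 13) since 1·1 = 1 ≡ 1, so λ ≡ 3.
  x = λ² - 10 - 11 = 9 - 21 ≡ 1; y = λ·(10 - 1) - 12 ≡ 2. → (1, 2)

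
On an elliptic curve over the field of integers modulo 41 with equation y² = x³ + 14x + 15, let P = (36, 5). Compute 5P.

Repeated addition: build up to 5P.
2P: tangent at (36, 5): λ = (3·36² + 14)/(2·5) ≡ 7/10. 10⁻¹ ≡ 37 (mod 41), so λ ≡ 7·37 ≡ 13.
  x = λ² - 36 - 36 = 169 - 72 ≡ 15; y = λ·(36 - 15) - 5 ≡ 22. → (15, 22)
3P: (15, 22) + (36, 5). λ = (5 - 22)/(36 - 15) ≡ 24/21 mod 41. 21⁻¹ ≡ 2 (mod 41), so λ ≡ 7.
  x = λ² - 15 - 36 = 49 - 51 ≡ 39; y = λ·(15 - 39) - 22 ≡ 15. → (39, 15)
4P: (39, 15) + (36, 5). λ = (5 - 15)/(36 - 39) ≡ 31/38 mod 41. 38⁻¹ ≡ 27 (mod 41), so λ ≡ 17.
  x = λ² - 39 - 36 = 289 - 75 ≡ 9; y = λ·(39 - 9) - 15 ≡ 3. → (9, 3)
5P: (9, 3) + (36, 5). λ = (5 - 3)/(36 - 9) ≡ 2/27 mod 41. 27⁻¹ ≡ 38 (mod 41) since 27·38 = 1026 ≡ 1, so λ ≡ 35.
  x = λ² - 9 - 36 = 1225 - 45 ≡ 32; y = λ·(9 - 32) - 3 ≡ 12. → (32, 12)

(32, 12)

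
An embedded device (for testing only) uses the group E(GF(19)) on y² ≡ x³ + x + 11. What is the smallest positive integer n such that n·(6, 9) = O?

8

2P: tangent at (6, 9): λ = (3·6² + 1)/(2·9) ≡ 14/18. 18⁻¹ ≡ 18 (mod 19), so λ ≡ 14·18 ≡ 5.
  x = λ² - 6 - 6 = 25 - 12 ≡ 13; y = λ·(6 - 13) - 9 ≡ 13. → (13, 13)
3P: (13, 13) + (6, 9). λ = (9 - 13)/(6 - 13) ≡ 15/12 mod 19. 12⁻¹ ≡ 8 (mod 19), so λ ≡ 6.
  x = λ² - 13 - 6 = 36 - 19 ≡ 17; y = λ·(13 - 17) - 13 ≡ 1. → (17, 1)
4P: (17, 1) + (6, 9). λ = (9 - 1)/(6 - 17) ≡ 8/8 mod 19. 8⁻¹ ≡ 12 (mod 19), so λ ≡ 1.
  x = λ² - 17 - 6 = 1 - 23 ≡ 16; y = λ·(17 - 16) - 1 ≡ 0. → (16, 0)
5P: (16, 0) + (6, 9). λ = (9 - 0)/(6 - 16) ≡ 9/9 mod 19. 9⁻¹ ≡ 17 (mod 19), so λ ≡ 1.
  x = λ² - 16 - 6 = 1 - 22 ≡ 17; y = λ·(16 - 17) - 0 ≡ 18. → (17, 18)
6P: (17, 18) + (6, 9). λ = (9 - 18)/(6 - 17) ≡ 10/8 mod 19. 8⁻¹ ≡ 12 (mod 19), so λ ≡ 6.
  x = λ² - 17 - 6 = 36 - 23 ≡ 13; y = λ·(17 - 13) - 18 ≡ 6. → (13, 6)
7P: (13, 6) + (6, 9). λ = (9 - 6)/(6 - 13) ≡ 3/12 mod 19. 12⁻¹ ≡ 8 (mod 19) since 12·8 = 96 ≡ 1, so λ ≡ 5.
  x = λ² - 13 - 6 = 25 - 19 ≡ 6; y = λ·(13 - 6) - 6 ≡ 10. → (6, 10)
8P: (6, 10) + (6, 9): same x and y₁ ≡ -y₂, so the sum is O.
8P = O, so the order is 8.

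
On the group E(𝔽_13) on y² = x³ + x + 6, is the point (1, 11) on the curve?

no

y² = 11² ≡ 4; x³ + 1x + 6 = 8 ≡ 8 (mod 13). 4 ≠ 8.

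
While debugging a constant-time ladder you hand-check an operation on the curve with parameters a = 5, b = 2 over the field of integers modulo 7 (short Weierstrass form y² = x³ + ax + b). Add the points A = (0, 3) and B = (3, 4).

(0, 3) + (3, 4). λ = (4 - 3)/(3 - 0) ≡ 1/3 mod 7. 3⁻¹ ≡ 5 (mod 7), so λ ≡ 5.
  x = λ² - 0 - 3 = 25 - 3 ≡ 1; y = λ·(0 - 1) - 3 ≡ 6. → (1, 6)

(1, 6)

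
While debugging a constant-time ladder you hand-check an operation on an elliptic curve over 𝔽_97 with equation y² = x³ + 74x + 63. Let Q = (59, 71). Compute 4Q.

(80, 10)

Double-and-add on 4 = (100)₂. Start with Q = (59, 71) for the leading 1-bit.
double: tangent at (59, 71): λ = (3·59² + 74)/(2·71) ≡ 41/45. 45⁻¹ ≡ 69 (mod 97), so λ ≡ 41·69 ≡ 16.
  x = λ² - 59 - 59 = 256 - 118 ≡ 41; y = λ·(59 - 41) - 71 ≡ 23. → (41, 23)
double: tangent at (41, 23): λ = (3·41² + 74)/(2·23) ≡ 73/46. 46⁻¹ ≡ 19 (mod 97), so λ ≡ 73·19 ≡ 29.
  x = λ² - 41 - 41 = 841 - 82 ≡ 80; y = λ·(41 - 80) - 23 ≡ 10. → (80, 10)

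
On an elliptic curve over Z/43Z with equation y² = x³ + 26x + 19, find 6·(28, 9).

Write Q = (28, 9).
Repeated addition: build up to 6Q.
2Q: tangent at (28, 9): λ = (3·28² + 26)/(2·9) ≡ 13/18. 18⁻¹ ≡ 12 (mod 43), so λ ≡ 13·12 ≡ 27.
  x = λ² - 28 - 28 = 729 - 56 ≡ 28; y = λ·(28 - 28) - 9 ≡ 34. → (28, 34)
3Q: (28, 34) + (28, 9): same x and y₁ ≡ -y₂, so the sum is 𝒪.
4Q: 𝒪 + (28, 9) = (28, 9) (identity).
5Q: tangent at (28, 9): λ = (3·28² + 26)/(2·9) ≡ 13/18. 18⁻¹ ≡ 12 (mod 43), so λ ≡ 13·12 ≡ 27.
  x = λ² - 28 - 28 = 729 - 56 ≡ 28; y = λ·(28 - 28) - 9 ≡ 34. → (28, 34)
6Q: (28, 34) + (28, 9): same x and y₁ ≡ -y₂, so the sum is 𝒪.

O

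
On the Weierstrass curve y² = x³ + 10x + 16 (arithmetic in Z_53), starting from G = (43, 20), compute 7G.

(43, 33)

Double-and-add on 7 = (111)₂. Start with G = (43, 20) for the leading 1-bit.
double: tangent at (43, 20): λ = (3·43² + 10)/(2·20) ≡ 45/40. 40⁻¹ ≡ 4 (mod 53), so λ ≡ 45·4 ≡ 21.
  x = λ² - 43 - 43 = 441 - 86 ≡ 37; y = λ·(43 - 37) - 20 ≡ 0. → (37, 0)
add G: (37, 0) + (43, 20). λ = (20 - 0)/(43 - 37) ≡ 20/6 mod 53. 6⁻¹ ≡ 9 (mod 53), so λ ≡ 21.
  x = λ² - 37 - 43 = 441 - 80 ≡ 43; y = λ·(37 - 43) - 0 ≡ 33. → (43, 33)
double: tangent at (43, 33): λ = (3·43² + 10)/(2·33) ≡ 45/13. 13⁻¹ ≡ 49 (mod 53), so λ ≡ 45·49 ≡ 32.
  x = λ² - 43 - 43 = 1024 - 86 ≡ 37; y = λ·(43 - 37) - 33 ≡ 0. → (37, 0)
add G: (37, 0) + (43, 20). λ = (20 - 0)/(43 - 37) ≡ 20/6 mod 53. 6⁻¹ ≡ 9 (mod 53), so λ ≡ 21.
  x = λ² - 37 - 43 = 441 - 80 ≡ 43; y = λ·(37 - 43) - 0 ≡ 33. → (43, 33)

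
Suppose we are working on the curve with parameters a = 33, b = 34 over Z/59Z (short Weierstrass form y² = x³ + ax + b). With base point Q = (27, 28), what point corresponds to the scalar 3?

Repeated addition: build up to 3Q.
2Q: tangent at (27, 28): λ = (3·27² + 33)/(2·28) ≡ 37/56. 56⁻¹ ≡ 39 (mod 59) since 56·39 = 2184 ≡ 1, so λ ≡ 37·39 ≡ 27.
  x = λ² - 27 - 27 = 729 - 54 ≡ 26; y = λ·(27 - 26) - 28 ≡ 58. → (26, 58)
3Q: (26, 58) + (27, 28). λ = (28 - 58)/(27 - 26) ≡ 29/1 mod 59. 1⁻¹ ≡ 1 (mod 59), so λ ≡ 29.
  x = λ² - 26 - 27 = 841 - 53 ≡ 21; y = λ·(26 - 21) - 58 ≡ 28. → (21, 28)

(21, 28)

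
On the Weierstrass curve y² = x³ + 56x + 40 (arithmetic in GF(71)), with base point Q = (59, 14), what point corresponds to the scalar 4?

Double-and-add on 4 = (100)₂. Start with Q = (59, 14) for the leading 1-bit.
double: tangent at (59, 14): λ = (3·59² + 56)/(2·14) ≡ 62/28. 28⁻¹ ≡ 33 (mod 71), so λ ≡ 62·33 ≡ 58.
  x = λ² - 59 - 59 = 3364 - 118 ≡ 51; y = λ·(59 - 51) - 14 ≡ 24. → (51, 24)
double: tangent at (51, 24): λ = (3·51² + 56)/(2·24) ≡ 49/48. 48⁻¹ ≡ 37 (mod 71) since 48·37 = 1776 ≡ 1, so λ ≡ 49·37 ≡ 38.
  x = λ² - 51 - 51 = 1444 - 102 ≡ 64; y = λ·(51 - 64) - 24 ≡ 50. → (64, 50)

(64, 50)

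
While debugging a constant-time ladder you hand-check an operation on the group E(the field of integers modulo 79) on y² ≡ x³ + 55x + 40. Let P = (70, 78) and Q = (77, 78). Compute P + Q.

(70, 78) + (77, 78). λ = (78 - 78)/(77 - 70) ≡ 0/7 mod 79. 7⁻¹ ≡ 34 (mod 79), so λ ≡ 0.
  x = λ² - 70 - 77 = 0 - 147 ≡ 11; y = λ·(70 - 11) - 78 ≡ 1. → (11, 1)

(11, 1)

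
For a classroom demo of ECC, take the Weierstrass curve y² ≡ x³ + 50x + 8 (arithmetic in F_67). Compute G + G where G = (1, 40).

tangent at (1, 40): λ = (3·1² + 50)/(2·40) ≡ 53/13. 13⁻¹ ≡ 31 (mod 67) since 13·31 = 403 ≡ 1, so λ ≡ 53·31 ≡ 35.
  x = λ² - 1 - 1 = 1225 - 2 ≡ 17; y = λ·(1 - 17) - 40 ≡ 3. → (17, 3)

(17, 3)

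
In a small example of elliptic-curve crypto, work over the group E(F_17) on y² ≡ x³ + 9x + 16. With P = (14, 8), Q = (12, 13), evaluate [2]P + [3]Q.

First 2P:
Repeated addition: build up to 2P.
2P: tangent at (14, 8): λ = (3·14² + 9)/(2·8) ≡ 2/16. 16⁻¹ ≡ 16 (mod 17), so λ ≡ 2·16 ≡ 15.
  x = λ² - 14 - 14 = 225 - 28 ≡ 10; y = λ·(14 - 10) - 8 ≡ 1. → (10, 1)
2P = (10, 1).
Next 3Q:
Repeated addition: build up to 3Q.
2Q: tangent at (12, 13): λ = (3·12² + 9)/(2·13) ≡ 16/9. 9⁻¹ ≡ 2 (mod 17) since 9·2 = 18 ≡ 1, so λ ≡ 16·2 ≡ 15.
  x = λ² - 12 - 12 = 225 - 24 ≡ 14; y = λ·(12 - 14) - 13 ≡ 8. → (14, 8)
3Q: (14, 8) + (12, 13). λ = (13 - 8)/(12 - 14) ≡ 5/15 mod 17. 15⁻¹ ≡ 8 (mod 17), so λ ≡ 6.
  x = λ² - 14 - 12 = 36 - 26 ≡ 10; y = λ·(14 - 10) - 8 ≡ 16. → (10, 16)
3Q = (10, 16).
Finally 2P + 3Q:
(10, 1) + (10, 16): same x and y₁ ≡ -y₂, so the sum is ∞.

O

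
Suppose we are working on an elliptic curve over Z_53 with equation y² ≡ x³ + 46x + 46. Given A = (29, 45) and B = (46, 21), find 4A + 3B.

(14, 25)

First 4A:
Double-and-add on 4 = (100)₂. Start with A = (29, 45) for the leading 1-bit.
double: tangent at (29, 45): λ = (3·29² + 46)/(2·45) ≡ 25/37. 37⁻¹ ≡ 43 (mod 53), so λ ≡ 25·43 ≡ 15.
  x = λ² - 29 - 29 = 225 - 58 ≡ 8; y = λ·(29 - 8) - 45 ≡ 5. → (8, 5)
double: tangent at (8, 5): λ = (3·8² + 46)/(2·5) ≡ 26/10. 10⁻¹ ≡ 16 (mod 53) since 10·16 = 160 ≡ 1, so λ ≡ 26·16 ≡ 45.
  x = λ² - 8 - 8 = 2025 - 16 ≡ 48; y = λ·(8 - 48) - 5 ≡ 50. → (48, 50)
4A = (48, 50).
Next 3B:
Repeated addition: build up to 3B.
2B: tangent at (46, 21): λ = (3·46² + 46)/(2·21) ≡ 34/42. 42⁻¹ ≡ 24 (mod 53) since 42·24 = 1008 ≡ 1, so λ ≡ 34·24 ≡ 21.
  x = λ² - 46 - 46 = 441 - 92 ≡ 31; y = λ·(46 - 31) - 21 ≡ 29. → (31, 29)
3B: (31, 29) + (46, 21). λ = (21 - 29)/(46 - 31) ≡ 45/15 mod 53. 15⁻¹ ≡ 46 (mod 53) since 15·46 = 690 ≡ 1, so λ ≡ 3.
  x = λ² - 31 - 46 = 9 - 77 ≡ 38; y = λ·(31 - 38) - 29 ≡ 3. → (38, 3)
3B = (38, 3).
Finally 4A + 3B:
(48, 50) + (38, 3). λ = (3 - 50)/(38 - 48) ≡ 6/43 mod 53. 43⁻¹ ≡ 37 (mod 53), so λ ≡ 10.
  x = λ² - 48 - 38 = 100 - 86 ≡ 14; y = λ·(48 - 14) - 50 ≡ 25. → (14, 25)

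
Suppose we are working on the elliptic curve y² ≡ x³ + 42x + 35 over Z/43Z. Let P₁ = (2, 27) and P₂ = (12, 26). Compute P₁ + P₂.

(26, 27)

(2, 27) + (12, 26). λ = (26 - 27)/(12 - 2) ≡ 42/10 mod 43. 10⁻¹ ≡ 13 (mod 43) since 10·13 = 130 ≡ 1, so λ ≡ 30.
  x = λ² - 2 - 12 = 900 - 14 ≡ 26; y = λ·(2 - 26) - 27 ≡ 27. → (26, 27)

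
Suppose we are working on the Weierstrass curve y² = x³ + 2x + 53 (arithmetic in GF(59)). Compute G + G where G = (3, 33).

tangent at (3, 33): λ = (3·3² + 2)/(2·33) ≡ 29/7. 7⁻¹ ≡ 17 (mod 59) since 7·17 = 119 ≡ 1, so λ ≡ 29·17 ≡ 21.
  x = λ² - 3 - 3 = 441 - 6 ≡ 22; y = λ·(3 - 22) - 33 ≡ 40. → (22, 40)

(22, 40)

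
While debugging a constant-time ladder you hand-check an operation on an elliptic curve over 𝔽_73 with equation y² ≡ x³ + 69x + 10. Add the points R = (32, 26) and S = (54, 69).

(51, 53)

(32, 26) + (54, 69). λ = (69 - 26)/(54 - 32) ≡ 43/22 mod 73. 22⁻¹ ≡ 10 (mod 73) since 22·10 = 220 ≡ 1, so λ ≡ 65.
  x = λ² - 32 - 54 = 4225 - 86 ≡ 51; y = λ·(32 - 51) - 26 ≡ 53. → (51, 53)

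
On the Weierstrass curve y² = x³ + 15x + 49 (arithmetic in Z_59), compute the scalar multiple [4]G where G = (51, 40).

Repeated addition: build up to 4G.
2G: tangent at (51, 40): λ = (3·51² + 15)/(2·40) ≡ 30/21. 21⁻¹ ≡ 45 (mod 59) since 21·45 = 945 ≡ 1, so λ ≡ 30·45 ≡ 52.
  x = λ² - 51 - 51 = 2704 - 102 ≡ 6; y = λ·(51 - 6) - 40 ≡ 58. → (6, 58)
3G: (6, 58) + (51, 40). λ = (40 - 58)/(51 - 6) ≡ 41/45 mod 59. 45⁻¹ ≡ 21 (mod 59), so λ ≡ 35.
  x = λ² - 6 - 51 = 1225 - 57 ≡ 47; y = λ·(6 - 47) - 58 ≡ 41. → (47, 41)
4G: (47, 41) + (51, 40). λ = (40 - 41)/(51 - 47) ≡ 58/4 mod 59. 4⁻¹ ≡ 15 (mod 59) since 4·15 = 60 ≡ 1, so λ ≡ 44.
  x = λ² - 47 - 51 = 1936 - 98 ≡ 9; y = λ·(47 - 9) - 41 ≡ 38. → (9, 38)

(9, 38)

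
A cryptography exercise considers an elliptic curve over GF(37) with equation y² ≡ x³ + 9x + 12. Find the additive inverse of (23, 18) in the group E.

-(23, 18) = (23, -18 mod 37) = (23, 19).

(23, 19)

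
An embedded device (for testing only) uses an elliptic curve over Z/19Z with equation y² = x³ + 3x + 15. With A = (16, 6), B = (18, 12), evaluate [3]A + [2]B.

First 3A:
Repeated addition: build up to 3A.
2A: tangent at (16, 6): λ = (3·16² + 3)/(2·6) ≡ 11/12. 12⁻¹ ≡ 8 (mod 19) since 12·8 = 96 ≡ 1, so λ ≡ 11·8 ≡ 12.
  x = λ² - 16 - 16 = 144 - 32 ≡ 17; y = λ·(16 - 17) - 6 ≡ 1. → (17, 1)
3A: (17, 1) + (16, 6). λ = (6 - 1)/(16 - 17) ≡ 5/18 mod 19. 18⁻¹ ≡ 18 (mod 19), so λ ≡ 14.
  x = λ² - 17 - 16 = 196 - 33 ≡ 11; y = λ·(17 - 11) - 1 ≡ 7. → (11, 7)
3A = (11, 7).
Next 2B:
Repeated addition: build up to 2B.
2B: tangent at (18, 12): λ = (3·18² + 3)/(2·12) ≡ 6/5. 5⁻¹ ≡ 4 (mod 19), so λ ≡ 6·4 ≡ 5.
  x = λ² - 18 - 18 = 25 - 36 ≡ 8; y = λ·(18 - 8) - 12 ≡ 0. → (8, 0)
2B = (8, 0).
Finally 3A + 2B:
(11, 7) + (8, 0). λ = (0 - 7)/(8 - 11) ≡ 12/16 mod 19. 16⁻¹ ≡ 6 (mod 19), so λ ≡ 15.
  x = λ² - 11 - 8 = 225 - 19 ≡ 16; y = λ·(11 - 16) - 7 ≡ 13. → (16, 13)

(16, 13)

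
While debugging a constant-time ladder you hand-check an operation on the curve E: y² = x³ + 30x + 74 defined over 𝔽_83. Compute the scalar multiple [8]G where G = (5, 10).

Double-and-add on 8 = (1000)₂. Start with G = (5, 10) for the leading 1-bit.
double: tangent at (5, 10): λ = (3·5² + 30)/(2·10) ≡ 22/20. 20⁻¹ ≡ 54 (mod 83), so λ ≡ 22·54 ≡ 26.
  x = λ² - 5 - 5 = 676 - 10 ≡ 2; y = λ·(5 - 2) - 10 ≡ 68. → (2, 68)
double: tangent at (2, 68): λ = (3·2² + 30)/(2·68) ≡ 42/53. 53⁻¹ ≡ 47 (mod 83) since 53·47 = 2491 ≡ 1, so λ ≡ 42·47 ≡ 65.
  x = λ² - 2 - 2 = 4225 - 4 ≡ 71; y = λ·(2 - 71) - 68 ≡ 12. → (71, 12)
double: tangent at (71, 12): λ = (3·71² + 30)/(2·12) ≡ 47/24. 24⁻¹ ≡ 45 (mod 83), so λ ≡ 47·45 ≡ 40.
  x = λ² - 71 - 71 = 1600 - 142 ≡ 47; y = λ·(71 - 47) - 12 ≡ 35. → (47, 35)

(47, 35)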